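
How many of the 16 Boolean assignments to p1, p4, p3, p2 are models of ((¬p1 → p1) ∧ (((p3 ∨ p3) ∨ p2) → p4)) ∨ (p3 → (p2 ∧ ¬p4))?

Initial set: {(((¬p1 → p1) ∧ (((p3 ∨ p3) ∨ p2) → p4)) ∨ (p3 → (p2 ∧ ¬p4)))}.
(((¬p1 → p1) ∧ (((p3 ∨ p3) ∨ p2) → p4)) ∨ (p3 → (p2 ∧ ¬p4))): β-rule — branch into ((¬p1 → p1) ∧ (((p3 ∨ p3) ∨ p2) → p4))  //  (p3 → (p2 ∧ ¬p4)).
  branch 1 (add ((¬p1 → p1) ∧ (((p3 ∨ p3) ∨ p2) → p4))):
    ((¬p1 → p1) ∧ (((p3 ∨ p3) ∨ p2) → p4)): α-rule — add (¬p1 → p1), (((p3 ∨ p3) ∨ p2) → p4).
    (¬p1 → p1): β-rule — branch into ¬¬p1  //  p1.
      branch 1.1 (add ¬¬p1):
        (((p3 ∨ p3) ∨ p2) → p4): β-rule — branch into ¬((p3 ∨ p3) ∨ p2)  //  p4.
          branch 1.1.1 (add ¬((p3 ∨ p3) ∨ p2)):
            ¬((p3 ∨ p3) ∨ p2): α-rule — add ¬(p3 ∨ p3), ¬p2.
            ¬(p3 ∨ p3): α-rule — add ¬p3, ¬p3.
            ○ open, literals {p1=true, p2=false, p3=false}.
          branch 1.1.2 (add p4):
            ○ open, literals {p1=true, p4=true}.
      branch 1.2 (add p1):
        (((p3 ∨ p3) ∨ p2) → p4): β-rule — branch into ¬((p3 ∨ p3) ∨ p2)  //  p4.
          branch 1.2.1 (add ¬((p3 ∨ p3) ∨ p2)):
            ¬((p3 ∨ p3) ∨ p2): α-rule — add ¬(p3 ∨ p3), ¬p2.
            ¬(p3 ∨ p3): α-rule — add ¬p3, ¬p3.
            ○ open, literals {p1=true, p2=false, p3=false}.
          branch 1.2.2 (add p4):
            ○ open, literals {p1=true, p4=true}.
  branch 2 (add (p3 → (p2 ∧ ¬p4))):
    (p3 → (p2 ∧ ¬p4)): β-rule — branch into ¬p3  //  (p2 ∧ ¬p4).
      branch 2.1 (add ¬p3):
        ○ open, literals {p3=false}.
      branch 2.2 (add (p2 ∧ ¬p4)):
        (p2 ∧ ¬p4): α-rule — add p2, ¬p4.
        ○ open, literals {p2=true, p4=false}.
0 branches closed, 6 open.
Each open branch fixes some atoms; the unmentioned ones are free. Counting distinct full assignments: branch {p1=true, p2=false, p3=false} (p4) contributes 2 new; branch {p1=true, p4=true} (p3, p2) contributes 3 new; branch {p1=true, p2=false, p3=false} (p4) contributes 0 new; branch {p1=true, p4=true} (p3, p2) contributes 0 new; branch {p3=false} (p1, p4, p2) contributes 5 new; branch {p2=true, p4=false} (p1, p3) contributes 2 new. Total: 12.

12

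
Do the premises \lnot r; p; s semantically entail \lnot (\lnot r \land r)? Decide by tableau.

Initial set: {\lnot r; p; s; \lnot \lnot (\lnot r \land r)}.
\lnot \lnot (\lnot r \land r): α-rule — add \lnot r, r.
× closes — contains both r and \lnot r.
All 1 branch closes.
Every branch closed, so the premises entail the conclusion.

Yes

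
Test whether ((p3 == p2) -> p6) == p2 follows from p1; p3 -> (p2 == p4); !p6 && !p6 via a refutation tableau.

Initial set: {p1; (p3 -> (p2 == p4)); (!p6 && !p6); !(((p3 == p2) -> p6) == p2)}.
(!p6 && !p6): α-rule — add !p6, !p6.
(p3 -> (p2 == p4)): β-rule — branch into !p3  //  (p2 == p4).
  branch 1 (add !p3):
    !(((p3 == p2) -> p6) == p2): β-rule — branch into ((p3 == p2) -> p6), !p2  //  !((p3 == p2) -> p6), p2.
      branch 1.1 (add ((p3 == p2) -> p6), !p2):
        ((p3 == p2) -> p6): β-rule — branch into !(p3 == p2)  //  p6.
          branch 1.1.1 (add !(p3 == p2)):
            !(p3 == p2): β-rule — branch into p3, !p2  //  !p3, p2.
              branch 1.1.1.1 (add p3, !p2):
                × closes — contains both p3 and !p3.
              branch 1.1.1.2 (add !p3, p2):
                × closes — contains both p2 and !p2.
          branch 1.1.2 (add p6):
            × closes — contains both p6 and !p6.
      branch 1.2 (add !((p3 == p2) -> p6), p2):
        !((p3 == p2) -> p6): α-rule — add (p3 == p2), !p6.
        (p3 == p2): β-rule — branch into p3, p2  //  !p3, !p2.
          branch 1.2.1 (add p3, p2):
            × closes — contains both p3 and !p3.
          branch 1.2.2 (add !p3, !p2):
            × closes — contains both p2 and !p2.
  branch 2 (add (p2 == p4)):
    !(((p3 == p2) -> p6) == p2): β-rule — branch into ((p3 == p2) -> p6), !p2  //  !((p3 == p2) -> p6), p2.
      branch 2.1 (add ((p3 == p2) -> p6), !p2):
        (p2 == p4): β-rule — branch into p2, p4  //  !p2, !p4.
          branch 2.1.1 (add p2, p4):
            × closes — contains both p2 and !p2.
          branch 2.1.2 (add !p2, !p4):
            ((p3 == p2) -> p6): β-rule — branch into !(p3 == p2)  //  p6.
              branch 2.1.2.1 (add !(p3 == p2)):
                !(p3 == p2): β-rule — branch into p3, !p2  //  !p3, p2.
                  branch 2.1.2.1.1 (add p3, !p2):
                    ○ open, literals {p1=T, p2=F, p3=T, p4=F, p6=F}.
                  branch 2.1.2.1.2 (add !p3, p2):
                    × closes — contains both p2 and !p2.
              branch 2.1.2.2 (add p6):
                × closes — contains both p6 and !p6.
      branch 2.2 (add !((p3 == p2) -> p6), p2):
        !((p3 == p2) -> p6): α-rule — add (p3 == p2), !p6.
        (p2 == p4): β-rule — branch into p2, p4  //  !p2, !p4.
          branch 2.2.1 (add p2, p4):
            (p3 == p2): β-rule — branch into p3, p2  //  !p3, !p2.
              branch 2.2.1.1 (add p3, p2):
                ○ open, literals {p1=T, p2=T, p3=T, p4=T, p6=F}.
              branch 2.2.1.2 (add !p3, !p2):
                × closes — contains both p2 and !p2.
          branch 2.2.2 (add !p2, !p4):
            × closes — contains both p2 and !p2.
10 branches closed, 2 open.
An open branch gives a countermodel: p1=T, p2=F, p3=T, p4=F, p6=F (unmentioned atoms arbitrary); the premises hold there but the conclusion fails.

No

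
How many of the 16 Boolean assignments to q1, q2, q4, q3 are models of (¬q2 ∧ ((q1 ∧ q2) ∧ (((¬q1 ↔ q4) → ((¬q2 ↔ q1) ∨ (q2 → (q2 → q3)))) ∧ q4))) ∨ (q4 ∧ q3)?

Initial set: {((¬q2 ∧ ((q1 ∧ q2) ∧ (((¬q1 ↔ q4) → ((¬q2 ↔ q1) ∨ (q2 → (q2 → q3)))) ∧ q4))) ∨ (q4 ∧ q3))}.
((¬q2 ∧ ((q1 ∧ q2) ∧ (((¬q1 ↔ q4) → ((¬q2 ↔ q1) ∨ (q2 → (q2 → q3)))) ∧ q4))) ∨ (q4 ∧ q3)): β-rule — branch into (¬q2 ∧ ((q1 ∧ q2) ∧ (((¬q1 ↔ q4) → ((¬q2 ↔ q1) ∨ (q2 → (q2 → q3)))) ∧ q4)))  //  (q4 ∧ q3).
  branch 1 (add (¬q2 ∧ ((q1 ∧ q2) ∧ (((¬q1 ↔ q4) → ((¬q2 ↔ q1) ∨ (q2 → (q2 → q3)))) ∧ q4)))):
    (¬q2 ∧ ((q1 ∧ q2) ∧ (((¬q1 ↔ q4) → ((¬q2 ↔ q1) ∨ (q2 → (q2 → q3)))) ∧ q4))): α-rule — add ¬q2, ((q1 ∧ q2) ∧ (((¬q1 ↔ q4) → ((¬q2 ↔ q1) ∨ (q2 → (q2 → q3)))) ∧ q4)).
    ((q1 ∧ q2) ∧ (((¬q1 ↔ q4) → ((¬q2 ↔ q1) ∨ (q2 → (q2 → q3)))) ∧ q4)): α-rule — add (q1 ∧ q2), (((¬q1 ↔ q4) → ((¬q2 ↔ q1) ∨ (q2 → (q2 → q3)))) ∧ q4).
    (q1 ∧ q2): α-rule — add q1, q2.
    × closes — contains both q2 and ¬q2.
  branch 2 (add (q4 ∧ q3)):
    (q4 ∧ q3): α-rule — add q4, q3.
    ○ open, literals {q3=1, q4=1}.
1 branch closed, 1 open.
Each open branch fixes some atoms; the unmentioned ones are free. Counting distinct full assignments: branch {q3=1, q4=1} (q1, q2) contributes 4 new. Total: 4.

4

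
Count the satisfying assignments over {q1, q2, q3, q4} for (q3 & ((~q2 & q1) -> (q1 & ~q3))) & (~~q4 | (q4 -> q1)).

Initial set: {((q3 & ((~q2 & q1) -> (q1 & ~q3))) & (~~q4 | (q4 -> q1)))}.
((q3 & ((~q2 & q1) -> (q1 & ~q3))) & (~~q4 | (q4 -> q1))): α-rule — add (q3 & ((~q2 & q1) -> (q1 & ~q3))), (~~q4 | (q4 -> q1)).
(q3 & ((~q2 & q1) -> (q1 & ~q3))): α-rule — add q3, ((~q2 & q1) -> (q1 & ~q3)).
(~~q4 | (q4 -> q1)): β-rule — branch into ~~q4  //  (q4 -> q1).
  branch 1 (add ~~q4):
    ~~q4: drop double negation, giving q4.
    ((~q2 & q1) -> (q1 & ~q3)): β-rule — branch into ~(~q2 & q1)  //  (q1 & ~q3).
      branch 1.1 (add ~(~q2 & q1)):
        ~(~q2 & q1): β-rule — branch into ~~q2  //  ~q1.
          branch 1.1.1 (add ~~q2):
            ○ open, literals {q2=1, q3=1, q4=1}.
          branch 1.1.2 (add ~q1):
            ○ open, literals {q1=0, q3=1, q4=1}.
      branch 1.2 (add (q1 & ~q3)):
        (q1 & ~q3): α-rule — add q1, ~q3.
        × closes — contains both q3 and ~q3.
  branch 2 (add (q4 -> q1)):
    ((~q2 & q1) -> (q1 & ~q3)): β-rule — branch into ~(~q2 & q1)  //  (q1 & ~q3).
      branch 2.1 (add ~(~q2 & q1)):
        (q4 -> q1): β-rule — branch into ~q4  //  q1.
          branch 2.1.1 (add ~q4):
            ~(~q2 & q1): β-rule — branch into ~~q2  //  ~q1.
              branch 2.1.1.1 (add ~~q2):
                ○ open, literals {q2=1, q3=1, q4=0}.
              branch 2.1.1.2 (add ~q1):
                ○ open, literals {q1=0, q3=1, q4=0}.
          branch 2.1.2 (add q1):
            ~(~q2 & q1): β-rule — branch into ~~q2  //  ~q1.
              branch 2.1.2.1 (add ~~q2):
                ○ open, literals {q1=1, q2=1, q3=1}.
              branch 2.1.2.2 (add ~q1):
                × closes — contains both q1 and ~q1.
      branch 2.2 (add (q1 & ~q3)):
        (q1 & ~q3): α-rule — add q1, ~q3.
        × closes — contains both q3 and ~q3.
3 branches closed, 5 open.
Each open branch fixes some atoms; the unmentioned ones are free. Counting distinct full assignments: branch {q2=1, q3=1, q4=1} (q1) contributes 2 new; branch {q1=0, q3=1, q4=1} (q2) contributes 1 new; branch {q2=1, q3=1, q4=0} (q1) contributes 2 new; branch {q1=0, q3=1, q4=0} (q2) contributes 1 new; branch {q1=1, q2=1, q3=1} (q4) contributes 0 new. Total: 6.

6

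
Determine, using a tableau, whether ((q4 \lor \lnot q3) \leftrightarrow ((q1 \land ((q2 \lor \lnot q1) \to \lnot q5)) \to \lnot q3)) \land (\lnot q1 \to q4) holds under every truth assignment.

Assume the negation and expand:
Initial set: {\lnot (((q4 \lor \lnot q3) \leftrightarrow ((q1 \land ((q2 \lor \lnot q1) \to \lnot q5)) \to \lnot q3)) \land (\lnot q1 \to q4))}.
\lnot (((q4 \lor \lnot q3) \leftrightarrow ((q1 \land ((q2 \lor \lnot q1) \to \lnot q5)) \to \lnot q3)) \land (\lnot q1 \to q4)): β-rule — branch into \lnot ((q4 \lor \lnot q3) \leftrightarrow ((q1 \land ((q2 \lor \lnot q1) \to \lnot q5)) \to \lnot q3))  //  \lnot (\lnot q1 \to q4).
  branch 1 (add \lnot ((q4 \lor \lnot q3) \leftrightarrow ((q1 \land ((q2 \lor \lnot q1) \to \lnot q5)) \to \lnot q3))):
    \lnot ((q4 \lor \lnot q3) \leftrightarrow ((q1 \land ((q2 \lor \lnot q1) \to \lnot q5)) \to \lnot q3)): β-rule — branch into (q4 \lor \lnot q3), \lnot ((q1 \land ((q2 \lor \lnot q1) \to \lnot q5)) \to \lnot q3)  //  \lnot (q4 \lor \lnot q3), ((q1 \land ((q2 \lor \lnot q1) \to \lnot q5)) \to \lnot q3).
      branch 1.1 (add (q4 \lor \lnot q3), \lnot ((q1 \land ((q2 \lor \lnot q1) \to \lnot q5)) \to \lnot q3)):
        \lnot ((q1 \land ((q2 \lor \lnot q1) \to \lnot q5)) \to \lnot q3): α-rule — add (q1 \land ((q2 \lor \lnot q1) \to \lnot q5)), \lnot \lnot q3.
        (q1 \land ((q2 \lor \lnot q1) \to \lnot q5)): α-rule — add q1, ((q2 \lor \lnot q1) \to \lnot q5).
        (q4 \lor \lnot q3): β-rule — branch into q4  //  \lnot q3.
          branch 1.1.1 (add q4):
            ((q2 \lor \lnot q1) \to \lnot q5): β-rule — branch into \lnot (q2 \lor \lnot q1)  //  \lnot q5.
              branch 1.1.1.1 (add \lnot (q2 \lor \lnot q1)):
                \lnot (q2 \lor \lnot q1): α-rule — add \lnot q2, \lnot \lnot q1.
                ○ open, literals {q1=T, q2=F, q3=T, q4=T}.
              branch 1.1.1.2 (add \lnot q5):
                ○ open, literals {q1=T, q3=T, q4=T, q5=F}.
          branch 1.1.2 (add \lnot q3):
            × closes — contains both q3 and \lnot q3.
      branch 1.2 (add \lnot (q4 \lor \lnot q3), ((q1 \land ((q2 \lor \lnot q1) \to \lnot q5)) \to \lnot q3)):
        \lnot (q4 \lor \lnot q3): α-rule — add \lnot q4, \lnot \lnot q3.
        ((q1 \land ((q2 \lor \lnot q1) \to \lnot q5)) \to \lnot q3): β-rule — branch into \lnot (q1 \land ((q2 \lor \lnot q1) \to \lnot q5))  //  \lnot q3.
          branch 1.2.1 (add \lnot (q1 \land ((q2 \lor \lnot q1) \to \lnot q5))):
            \lnot (q1 \land ((q2 \lor \lnot q1) \to \lnot q5)): β-rule — branch into \lnot q1  //  \lnot ((q2 \lor \lnot q1) \to \lnot q5).
              branch 1.2.1.1 (add \lnot q1):
                ○ open, literals {q1=F, q3=T, q4=F}.
              branch 1.2.1.2 (add \lnot ((q2 \lor \lnot q1) \to \lnot q5)):
                \lnot ((q2 \lor \lnot q1) \to \lnot q5): α-rule — add (q2 \lor \lnot q1), \lnot \lnot q5.
                (q2 \lor \lnot q1): β-rule — branch into q2  //  \lnot q1.
                  branch 1.2.1.2.1 (add q2):
                    ○ open, literals {q2=T, q3=T, q4=F, q5=T}.
                  branch 1.2.1.2.2 (add \lnot q1):
                    ○ open, literals {q1=F, q3=T, q4=F, q5=T}.
          branch 1.2.2 (add \lnot q3):
            × closes — contains both q3 and \lnot q3.
  branch 2 (add \lnot (\lnot q1 \to q4)):
    \lnot (\lnot q1 \to q4): α-rule — add \lnot q1, \lnot q4.
    ○ open, literals {q1=F, q4=F}.
2 branches closed, 6 open.
An open branch gives a countermodel: q1=T, q2=F, q3=T, q4=T (unmentioned atoms arbitrary); under it the original formula is false.

Not valid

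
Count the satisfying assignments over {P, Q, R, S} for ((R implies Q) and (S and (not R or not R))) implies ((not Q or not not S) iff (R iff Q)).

14

Initial set: {(((R implies Q) and (S and (not R or not R))) implies ((not Q or not not S) iff (R iff Q)))}.
(((R implies Q) and (S and (not R or not R))) implies ((not Q or not not S) iff (R iff Q))): β-rule — branch into not ((R implies Q) and (S and (not R or not R)))  //  ((not Q or not not S) iff (R iff Q)).
  branch 1 (add not ((R implies Q) and (S and (not R or not R)))):
    not ((R implies Q) and (S and (not R or not R))): β-rule — branch into not (R implies Q)  //  not (S and (not R or not R)).
      branch 1.1 (add not (R implies Q)):
        not (R implies Q): α-rule — add R, not Q.
        ○ open, literals {Q=false, R=true}.
      branch 1.2 (add not (S and (not R or not R))):
        not (S and (not R or not R)): β-rule — branch into not S  //  not (not R or not R).
          branch 1.2.1 (add not S):
            ○ open, literals {S=false}.
          branch 1.2.2 (add not (not R or not R)):
            not (not R or not R): α-rule — add not not R, not not R.
            ○ open, literals {R=true}.
  branch 2 (add ((not Q or not not S) iff (R iff Q))):
    ((not Q or not not S) iff (R iff Q)): β-rule — branch into (not Q or not not S), (R iff Q)  //  not (not Q or not not S), not (R iff Q).
      branch 2.1 (add (not Q or not not S), (R iff Q)):
        (not Q or not not S): β-rule — branch into not Q  //  not not S.
          branch 2.1.1 (add not Q):
            (R iff Q): β-rule — branch into R, Q  //  not R, not Q.
              branch 2.1.1.1 (add R, Q):
                × closes — contains both Q and not Q.
              branch 2.1.1.2 (add not R, not Q):
                ○ open, literals {Q=false, R=false}.
          branch 2.1.2 (add not not S):
            not not S: drop double negation, giving S.
            (R iff Q): β-rule — branch into R, Q  //  not R, not Q.
              branch 2.1.2.1 (add R, Q):
                ○ open, literals {Q=true, R=true, S=true}.
              branch 2.1.2.2 (add not R, not Q):
                ○ open, literals {Q=false, R=false, S=true}.
      branch 2.2 (add not (not Q or not not S), not (R iff Q)):
        not (not Q or not not S): α-rule — add not not Q, not not not S.
        not not not S: drop double negation, giving not S.
        not (R iff Q): β-rule — branch into R, not Q  //  not R, Q.
          branch 2.2.1 (add R, not Q):
            × closes — contains both Q and not Q.
          branch 2.2.2 (add not R, Q):
            ○ open, literals {Q=true, R=false, S=false}.
2 branches closed, 7 open.
Each open branch fixes some atoms; the unmentioned ones are free. Counting distinct full assignments: branch {Q=false, R=true} (P, S) contributes 4 new; branch {S=false} (P, Q, R) contributes 6 new; branch {R=true} (P, Q, S) contributes 2 new; branch {Q=false, R=false} (P, S) contributes 2 new; branch {Q=true, R=true, S=true} (P) contributes 0 new; branch {Q=false, R=false, S=true} (P) contributes 0 new; branch {Q=true, R=false, S=false} (P) contributes 0 new. Total: 14.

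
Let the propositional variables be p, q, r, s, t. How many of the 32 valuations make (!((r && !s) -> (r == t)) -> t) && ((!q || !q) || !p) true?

Initial set: {((!((r && !s) -> (r == t)) -> t) && ((!q || !q) || !p))}.
((!((r && !s) -> (r == t)) -> t) && ((!q || !q) || !p)): α-rule — add (!((r && !s) -> (r == t)) -> t), ((!q || !q) || !p).
(!((r && !s) -> (r == t)) -> t): β-rule — branch into !!((r && !s) -> (r == t))  //  t.
  branch 1 (add !!((r && !s) -> (r == t))):
    ((!q || !q) || !p): β-rule — branch into (!q || !q)  //  !p.
      branch 1.1 (add (!q || !q)):
        !!((r && !s) -> (r == t)): β-rule — branch into !(r && !s)  //  (r == t).
          branch 1.1.1 (add !(r && !s)):
            (!q || !q): β-rule — branch into !q  //  !q.
              branch 1.1.1.1 (add !q):
                !(r && !s): β-rule — branch into !r  //  !!s.
                  branch 1.1.1.1.1 (add !r):
                    ○ open, literals {q=0, r=0}.
                  branch 1.1.1.1.2 (add !!s):
                    ○ open, literals {q=0, s=1}.
              branch 1.1.1.2 (add !q):
                !(r && !s): β-rule — branch into !r  //  !!s.
                  branch 1.1.1.2.1 (add !r):
                    ○ open, literals {q=0, r=0}.
                  branch 1.1.1.2.2 (add !!s):
                    ○ open, literals {q=0, s=1}.
          branch 1.1.2 (add (r == t)):
            (!q || !q): β-rule — branch into !q  //  !q.
              branch 1.1.2.1 (add !q):
                (r == t): β-rule — branch into r, t  //  !r, !t.
                  branch 1.1.2.1.1 (add r, t):
                    ○ open, literals {q=0, r=1, t=1}.
                  branch 1.1.2.1.2 (add !r, !t):
                    ○ open, literals {q=0, r=0, t=0}.
              branch 1.1.2.2 (add !q):
                (r == t): β-rule — branch into r, t  //  !r, !t.
                  branch 1.1.2.2.1 (add r, t):
                    ○ open, literals {q=0, r=1, t=1}.
                  branch 1.1.2.2.2 (add !r, !t):
                    ○ open, literals {q=0, r=0, t=0}.
      branch 1.2 (add !p):
        !!((r && !s) -> (r == t)): β-rule — branch into !(r && !s)  //  (r == t).
          branch 1.2.1 (add !(r && !s)):
            !(r && !s): β-rule — branch into !r  //  !!s.
              branch 1.2.1.1 (add !r):
                ○ open, literals {p=0, r=0}.
              branch 1.2.1.2 (add !!s):
                ○ open, literals {p=0, s=1}.
          branch 1.2.2 (add (r == t)):
            (r == t): β-rule — branch into r, t  //  !r, !t.
              branch 1.2.2.1 (add r, t):
                ○ open, literals {p=0, r=1, t=1}.
              branch 1.2.2.2 (add !r, !t):
                ○ open, literals {p=0, r=0, t=0}.
  branch 2 (add t):
    ((!q || !q) || !p): β-rule — branch into (!q || !q)  //  !p.
      branch 2.1 (add (!q || !q)):
        (!q || !q): β-rule — branch into !q  //  !q.
          branch 2.1.1 (add !q):
            ○ open, literals {q=0, t=1}.
          branch 2.1.2 (add !q):
            ○ open, literals {q=0, t=1}.
      branch 2.2 (add !p):
        ○ open, literals {p=0, t=1}.
0 branches closed, 15 open.
Each open branch fixes some atoms; the unmentioned ones are free. Counting distinct full assignments: branch {q=0, r=0} (p, s, t) contributes 8 new; branch {q=0, s=1} (p, r, t) contributes 4 new; branch {q=0, r=0} (p, s, t) contributes 0 new; branch {q=0, s=1} (p, r, t) contributes 0 new; branch {q=0, r=1, t=1} (p, s) contributes 2 new; branch {q=0, r=0, t=0} (p, s) contributes 0 new; branch {q=0, r=1, t=1} (p, s) contributes 0 new; branch {q=0, r=0, t=0} (p, s) contributes 0 new; branch {p=0, r=0} (q, s, t) contributes 4 new; branch {p=0, s=1} (q, r, t) contributes 2 new; branch {p=0, r=1, t=1} (q, s) contributes 1 new; branch {p=0, r=0, t=0} (q, s) contributes 0 new; branch {q=0, t=1} (p, r, s) contributes 0 new; branch {q=0, t=1} (p, r, s) contributes 0 new; branch {p=0, t=1} (q, r, s) contributes 0 new. Total: 21.

21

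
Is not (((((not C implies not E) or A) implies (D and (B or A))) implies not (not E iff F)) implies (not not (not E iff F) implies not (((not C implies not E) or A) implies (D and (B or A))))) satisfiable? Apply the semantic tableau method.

Initial set: {not (((((not C implies not E) or A) implies (D and (B or A))) implies not (not E iff F)) implies (not not (not E iff F) implies not (((not C implies not E) or A) implies (D and (B or A)))))}.
not (((((not C implies not E) or A) implies (D and (B or A))) implies not (not E iff F)) implies (not not (not E iff F) implies not (((not C implies not E) or A) implies (D and (B or A))))): α-rule — add ((((not C implies not E) or A) implies (D and (B or A))) implies not (not E iff F)), not (not not (not E iff F) implies not (((not C implies not E) or A) implies (D and (B or A)))).
not (not not (not E iff F) implies not (((not C implies not E) or A) implies (D and (B or A)))): α-rule — add not not (not E iff F), not not (((not C implies not E) or A) implies (D and (B or A))).
not not (not E iff F): drop double negation, giving (not E iff F).
((((not C implies not E) or A) implies (D and (B or A))) implies not (not E iff F)): β-rule — branch into not (((not C implies not E) or A) implies (D and (B or A)))  //  not (not E iff F).
  branch 1 (add not (((not C implies not E) or A) implies (D and (B or A)))):
    not (((not C implies not E) or A) implies (D and (B or A))): α-rule — add ((not C implies not E) or A), not (D and (B or A)).
    not not (((not C implies not E) or A) implies (D and (B or A))): β-rule — branch into not ((not C implies not E) or A)  //  (D and (B or A)).
      branch 1.1 (add not ((not C implies not E) or A)):
        not ((not C implies not E) or A): α-rule — add not (not C implies not E), not A.
        not (not C implies not E): α-rule — add not C, not not E.
        (not E iff F): β-rule — branch into not E, F  //  not not E, not F.
          branch 1.1.1 (add not E, F):
            × closes — contains both E and not E.
          branch 1.1.2 (add not not E, not F):
            ((not C implies not E) or A): β-rule — branch into (not C implies not E)  //  A.
              branch 1.1.2.1 (add (not C implies not E)):
                not (D and (B or A)): β-rule — branch into not D  //  not (B or A).
                  branch 1.1.2.1.1 (add not D):
                    (not C implies not E): β-rule — branch into not not C  //  not E.
                      branch 1.1.2.1.1.1 (add not not C):
                        × closes — contains both C and not C.
                      branch 1.1.2.1.1.2 (add not E):
                        × closes — contains both E and not E.
                  branch 1.1.2.1.2 (add not (B or A)):
                    not (B or A): α-rule — add not B, not A.
                    (not C implies not E): β-rule — branch into not not C  //  not E.
                      branch 1.1.2.1.2.1 (add not not C):
                        × closes — contains both C and not C.
                      branch 1.1.2.1.2.2 (add not E):
                        × closes — contains both E and not E.
              branch 1.1.2.2 (add A):
                × closes — contains both A and not A.
      branch 1.2 (add (D and (B or A))):
        (D and (B or A)): α-rule — add D, (B or A).
        (not E iff F): β-rule — branch into not E, F  //  not not E, not F.
          branch 1.2.1 (add not E, F):
            ((not C implies not E) or A): β-rule — branch into (not C implies not E)  //  A.
              branch 1.2.1.1 (add (not C implies not E)):
                not (D and (B or A)): β-rule — branch into not D  //  not (B or A).
                  branch 1.2.1.1.1 (add not D):
                    × closes — contains both D and not D.
                  branch 1.2.1.1.2 (add not (B or A)):
                    not (B or A): α-rule — add not B, not A.
                    (B or A): β-rule — branch into B  //  A.
                      branch 1.2.1.1.2.1 (add B):
                        × closes — contains both B and not B.
                      branch 1.2.1.1.2.2 (add A):
                        × closes — contains both A and not A.
              branch 1.2.1.2 (add A):
                not (D and (B or A)): β-rule — branch into not D  //  not (B or A).
                  branch 1.2.1.2.1 (add not D):
                    × closes — contains both D and not D.
                  branch 1.2.1.2.2 (add not (B or A)):
                    not (B or A): α-rule — add not B, not A.
                    × closes — contains both A and not A.
          branch 1.2.2 (add not not E, not F):
            ((not C implies not E) or A): β-rule — branch into (not C implies not E)  //  A.
              branch 1.2.2.1 (add (not C implies not E)):
                not (D and (B or A)): β-rule — branch into not D  //  not (B or A).
                  branch 1.2.2.1.1 (add not D):
                    × closes — contains both D and not D.
                  branch 1.2.2.1.2 (add not (B or A)):
                    not (B or A): α-rule — add not B, not A.
                    (B or A): β-rule — branch into B  //  A.
                      branch 1.2.2.1.2.1 (add B):
                        × closes — contains both B and not B.
                      branch 1.2.2.1.2.2 (add A):
                        × closes — contains both A and not A.
              branch 1.2.2.2 (add A):
                not (D and (B or A)): β-rule — branch into not D  //  not (B or A).
                  branch 1.2.2.2.1 (add not D):
                    × closes — contains both D and not D.
                  branch 1.2.2.2.2 (add not (B or A)):
                    not (B or A): α-rule — add not B, not A.
                    × closes — contains both A and not A.
  branch 2 (add not (not E iff F)):
    not not (((not C implies not E) or A) implies (D and (B or A))): β-rule — branch into not ((not C implies not E) or A)  //  (D and (B or A)).
      branch 2.1 (add not ((not C implies not E) or A)):
        not ((not C implies not E) or A): α-rule — add not (not C implies not E), not A.
        not (not C implies not E): α-rule — add not C, not not E.
        (not E iff F): β-rule — branch into not E, F  //  not not E, not F.
          branch 2.1.1 (add not E, F):
            × closes — contains both E and not E.
          branch 2.1.2 (add not not E, not F):
            not (not E iff F): β-rule — branch into not E, not F  //  not not E, F.
              branch 2.1.2.1 (add not E, not F):
                × closes — contains both E and not E.
              branch 2.1.2.2 (add not not E, F):
                × closes — contains both F and not F.
      branch 2.2 (add (D and (B or A))):
        (D and (B or A)): α-rule — add D, (B or A).
        (not E iff F): β-rule — branch into not E, F  //  not not E, not F.
          branch 2.2.1 (add not E, F):
            not (not E iff F): β-rule — branch into not E, not F  //  not not E, F.
              branch 2.2.1.1 (add not E, not F):
                × closes — contains both F and not F.
              branch 2.2.1.2 (add not not E, F):
                × closes — contains both E and not E.
          branch 2.2.2 (add not not E, not F):
            not (not E iff F): β-rule — branch into not E, not F  //  not not E, F.
              branch 2.2.2.1 (add not E, not F):
                × closes — contains both E and not E.
              branch 2.2.2.2 (add not not E, F):
                × closes — contains both F and not F.
All 23 branches close.
Every branch closed; the formula is unsatisfiable.

Unsatisfiable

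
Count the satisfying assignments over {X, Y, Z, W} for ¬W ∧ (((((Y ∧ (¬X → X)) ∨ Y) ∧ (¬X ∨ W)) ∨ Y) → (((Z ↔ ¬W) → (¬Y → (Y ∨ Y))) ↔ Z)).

Initial set: {(¬W ∧ (((((Y ∧ (¬X → X)) ∨ Y) ∧ (¬X ∨ W)) ∨ Y) → (((Z ↔ ¬W) → (¬Y → (Y ∨ Y))) ↔ Z)))}.
(¬W ∧ (((((Y ∧ (¬X → X)) ∨ Y) ∧ (¬X ∨ W)) ∨ Y) → (((Z ↔ ¬W) → (¬Y → (Y ∨ Y))) ↔ Z))): α-rule — add ¬W, (((((Y ∧ (¬X → X)) ∨ Y) ∧ (¬X ∨ W)) ∨ Y) → (((Z ↔ ¬W) → (¬Y → (Y ∨ Y))) ↔ Z)).
(((((Y ∧ (¬X → X)) ∨ Y) ∧ (¬X ∨ W)) ∨ Y) → (((Z ↔ ¬W) → (¬Y → (Y ∨ Y))) ↔ Z)): β-rule — branch into ¬((((Y ∧ (¬X → X)) ∨ Y) ∧ (¬X ∨ W)) ∨ Y)  //  (((Z ↔ ¬W) → (¬Y → (Y ∨ Y))) ↔ Z).
  branch 1 (add ¬((((Y ∧ (¬X → X)) ∨ Y) ∧ (¬X ∨ W)) ∨ Y)):
    ¬((((Y ∧ (¬X → X)) ∨ Y) ∧ (¬X ∨ W)) ∨ Y): α-rule — add ¬(((Y ∧ (¬X → X)) ∨ Y) ∧ (¬X ∨ W)), ¬Y.
    ¬(((Y ∧ (¬X → X)) ∨ Y) ∧ (¬X ∨ W)): β-rule — branch into ¬((Y ∧ (¬X → X)) ∨ Y)  //  ¬(¬X ∨ W).
      branch 1.1 (add ¬((Y ∧ (¬X → X)) ∨ Y)):
        ¬((Y ∧ (¬X → X)) ∨ Y): α-rule — add ¬(Y ∧ (¬X → X)), ¬Y.
        ¬(Y ∧ (¬X → X)): β-rule — branch into ¬Y  //  ¬(¬X → X).
          branch 1.1.1 (add ¬Y):
            ○ open, literals {W=false, Y=false}.
          branch 1.1.2 (add ¬(¬X → X)):
            ¬(¬X → X): α-rule — add ¬X, ¬X.
            ○ open, literals {W=false, X=false, Y=false}.
      branch 1.2 (add ¬(¬X ∨ W)):
        ¬(¬X ∨ W): α-rule — add ¬¬X, ¬W.
        ○ open, literals {W=false, X=true, Y=false}.
  branch 2 (add (((Z ↔ ¬W) → (¬Y → (Y ∨ Y))) ↔ Z)):
    (((Z ↔ ¬W) → (¬Y → (Y ∨ Y))) ↔ Z): β-rule — branch into ((Z ↔ ¬W) → (¬Y → (Y ∨ Y))), Z  //  ¬((Z ↔ ¬W) → (¬Y → (Y ∨ Y))), ¬Z.
      branch 2.1 (add ((Z ↔ ¬W) → (¬Y → (Y ∨ Y))), Z):
        ((Z ↔ ¬W) → (¬Y → (Y ∨ Y))): β-rule — branch into ¬(Z ↔ ¬W)  //  (¬Y → (Y ∨ Y)).
          branch 2.1.1 (add ¬(Z ↔ ¬W)):
            ¬(Z ↔ ¬W): β-rule — branch into Z, ¬¬W  //  ¬Z, ¬W.
              branch 2.1.1.1 (add Z, ¬¬W):
                × closes — contains both W and ¬W.
              branch 2.1.1.2 (add ¬Z, ¬W):
                × closes — contains both Z and ¬Z.
          branch 2.1.2 (add (¬Y → (Y ∨ Y))):
            (¬Y → (Y ∨ Y)): β-rule — branch into ¬¬Y  //  (Y ∨ Y).
              branch 2.1.2.1 (add ¬¬Y):
                ○ open, literals {W=false, Y=true, Z=true}.
              branch 2.1.2.2 (add (Y ∨ Y)):
                (Y ∨ Y): β-rule — branch into Y  //  Y.
                  branch 2.1.2.2.1 (add Y):
                    ○ open, literals {W=false, Y=true, Z=true}.
                  branch 2.1.2.2.2 (add Y):
                    ○ open, literals {W=false, Y=true, Z=true}.
      branch 2.2 (add ¬((Z ↔ ¬W) → (¬Y → (Y ∨ Y))), ¬Z):
        ¬((Z ↔ ¬W) → (¬Y → (Y ∨ Y))): α-rule — add (Z ↔ ¬W), ¬(¬Y → (Y ∨ Y)).
        ¬(¬Y → (Y ∨ Y)): α-rule — add ¬Y, ¬(Y ∨ Y).
        ¬(Y ∨ Y): α-rule — add ¬Y, ¬Y.
        (Z ↔ ¬W): β-rule — branch into Z, ¬W  //  ¬Z, ¬¬W.
          branch 2.2.1 (add Z, ¬W):
            × closes — contains both Z and ¬Z.
          branch 2.2.2 (add ¬Z, ¬¬W):
            × closes — contains both W and ¬W.
4 branches closed, 6 open.
Each open branch fixes some atoms; the unmentioned ones are free. Counting distinct full assignments: branch {W=false, Y=false} (X, Z) contributes 4 new; branch {W=false, X=false, Y=false} (Z) contributes 0 new; branch {W=false, X=true, Y=false} (Z) contributes 0 new; branch {W=false, Y=true, Z=true} (X) contributes 2 new; branch {W=false, Y=true, Z=true} (X) contributes 0 new; branch {W=false, Y=true, Z=true} (X) contributes 0 new. Total: 6.

6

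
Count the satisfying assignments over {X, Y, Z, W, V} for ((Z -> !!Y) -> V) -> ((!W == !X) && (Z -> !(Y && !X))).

Initial set: {(((Z -> !!Y) -> V) -> ((!W == !X) && (Z -> !(Y && !X))))}.
(((Z -> !!Y) -> V) -> ((!W == !X) && (Z -> !(Y && !X)))): β-rule — branch into !((Z -> !!Y) -> V)  //  ((!W == !X) && (Z -> !(Y && !X))).
  branch 1 (add !((Z -> !!Y) -> V)):
    !((Z -> !!Y) -> V): α-rule — add (Z -> !!Y), !V.
    (Z -> !!Y): β-rule — branch into !Z  //  !!Y.
      branch 1.1 (add !Z):
        ○ open, literals {V=F, Z=F}.
      branch 1.2 (add !!Y):
        !!Y: drop double negation, giving Y.
        ○ open, literals {V=F, Y=T}.
  branch 2 (add ((!W == !X) && (Z -> !(Y && !X)))):
    ((!W == !X) && (Z -> !(Y && !X))): α-rule — add (!W == !X), (Z -> !(Y && !X)).
    (!W == !X): β-rule — branch into !W, !X  //  !!W, !!X.
      branch 2.1 (add !W, !X):
        (Z -> !(Y && !X)): β-rule — branch into !Z  //  !(Y && !X).
          branch 2.1.1 (add !Z):
            ○ open, literals {W=F, X=F, Z=F}.
          branch 2.1.2 (add !(Y && !X)):
            !(Y && !X): β-rule — branch into !Y  //  !!X.
              branch 2.1.2.1 (add !Y):
                ○ open, literals {W=F, X=F, Y=F}.
              branch 2.1.2.2 (add !!X):
                × closes — contains both X and !X.
      branch 2.2 (add !!W, !!X):
        (Z -> !(Y && !X)): β-rule — branch into !Z  //  !(Y && !X).
          branch 2.2.1 (add !Z):
            ○ open, literals {W=T, X=T, Z=F}.
          branch 2.2.2 (add !(Y && !X)):
            !(Y && !X): β-rule — branch into !Y  //  !!X.
              branch 2.2.2.1 (add !Y):
                ○ open, literals {W=T, X=T, Y=F}.
              branch 2.2.2.2 (add !!X):
                ○ open, literals {W=T, X=T}.
1 branch closed, 7 open.
Each open branch fixes some atoms; the unmentioned ones are free. Counting distinct full assignments: branch {V=F, Z=F} (X, Y, W) contributes 8 new; branch {V=F, Y=T} (X, Z, W) contributes 4 new; branch {W=F, X=F, Z=F} (Y, V) contributes 2 new; branch {W=F, X=F, Y=F} (Z, V) contributes 2 new; branch {W=T, X=T, Z=F} (Y, V) contributes 2 new; branch {W=T, X=T, Y=F} (Z, V) contributes 2 new; branch {W=T, X=T} (Y, Z, V) contributes 1 new. Total: 21.

21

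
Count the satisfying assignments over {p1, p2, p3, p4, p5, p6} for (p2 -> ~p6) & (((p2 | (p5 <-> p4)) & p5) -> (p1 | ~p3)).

Initial set: {((p2 -> ~p6) & (((p2 | (p5 <-> p4)) & p5) -> (p1 | ~p3)))}.
((p2 -> ~p6) & (((p2 | (p5 <-> p4)) & p5) -> (p1 | ~p3))): α-rule — add (p2 -> ~p6), (((p2 | (p5 <-> p4)) & p5) -> (p1 | ~p3)).
(p2 -> ~p6): β-rule — branch into ~p2  //  ~p6.
  branch 1 (add ~p2):
    (((p2 | (p5 <-> p4)) & p5) -> (p1 | ~p3)): β-rule — branch into ~((p2 | (p5 <-> p4)) & p5)  //  (p1 | ~p3).
      branch 1.1 (add ~((p2 | (p5 <-> p4)) & p5)):
        ~((p2 | (p5 <-> p4)) & p5): β-rule — branch into ~(p2 | (p5 <-> p4))  //  ~p5.
          branch 1.1.1 (add ~(p2 | (p5 <-> p4))):
            ~(p2 | (p5 <-> p4)): α-rule — add ~p2, ~(p5 <-> p4).
            ~(p5 <-> p4): β-rule — branch into p5, ~p4  //  ~p5, p4.
              branch 1.1.1.1 (add p5, ~p4):
                ○ open, literals {p2=F, p4=F, p5=T}.
              branch 1.1.1.2 (add ~p5, p4):
                ○ open, literals {p2=F, p4=T, p5=F}.
          branch 1.1.2 (add ~p5):
            ○ open, literals {p2=F, p5=F}.
      branch 1.2 (add (p1 | ~p3)):
        (p1 | ~p3): β-rule — branch into p1  //  ~p3.
          branch 1.2.1 (add p1):
            ○ open, literals {p1=T, p2=F}.
          branch 1.2.2 (add ~p3):
            ○ open, literals {p2=F, p3=F}.
  branch 2 (add ~p6):
    (((p2 | (p5 <-> p4)) & p5) -> (p1 | ~p3)): β-rule — branch into ~((p2 | (p5 <-> p4)) & p5)  //  (p1 | ~p3).
      branch 2.1 (add ~((p2 | (p5 <-> p4)) & p5)):
        ~((p2 | (p5 <-> p4)) & p5): β-rule — branch into ~(p2 | (p5 <-> p4))  //  ~p5.
          branch 2.1.1 (add ~(p2 | (p5 <-> p4))):
            ~(p2 | (p5 <-> p4)): α-rule — add ~p2, ~(p5 <-> p4).
            ~(p5 <-> p4): β-rule — branch into p5, ~p4  //  ~p5, p4.
              branch 2.1.1.1 (add p5, ~p4):
                ○ open, literals {p2=F, p4=F, p5=T, p6=F}.
              branch 2.1.1.2 (add ~p5, p4):
                ○ open, literals {p2=F, p4=T, p5=F, p6=F}.
          branch 2.1.2 (add ~p5):
            ○ open, literals {p5=F, p6=F}.
      branch 2.2 (add (p1 | ~p3)):
        (p1 | ~p3): β-rule — branch into p1  //  ~p3.
          branch 2.2.1 (add p1):
            ○ open, literals {p1=T, p6=F}.
          branch 2.2.2 (add ~p3):
            ○ open, literals {p3=F, p6=F}.
0 branches closed, 10 open.
Each open branch fixes some atoms; the unmentioned ones are free. Counting distinct full assignments: branch {p2=F, p4=F, p5=T} (p1, p3, p6) contributes 8 new; branch {p2=F, p4=T, p5=F} (p1, p3, p6) contributes 8 new; branch {p2=F, p5=F} (p1, p3, p4, p6) contributes 8 new; branch {p1=T, p2=F} (p3, p4, p5, p6) contributes 4 new; branch {p2=F, p3=F} (p1, p4, p5, p6) contributes 2 new; branch {p2=F, p4=F, p5=T, p6=F} (p1, p3) contributes 0 new; branch {p2=F, p4=T, p5=F, p6=F} (p1, p3) contributes 0 new; branch {p5=F, p6=F} (p1, p2, p3, p4) contributes 8 new; branch {p1=T, p6=F} (p2, p3, p4, p5) contributes 4 new; branch {p3=F, p6=F} (p1, p2, p4, p5) contributes 2 new. Total: 44.

44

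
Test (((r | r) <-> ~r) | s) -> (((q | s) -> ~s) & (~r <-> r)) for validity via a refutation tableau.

Assume the negation and expand:
Initial set: {~((((r | r) <-> ~r) | s) -> (((q | s) -> ~s) & (~r <-> r)))}.
~((((r | r) <-> ~r) | s) -> (((q | s) -> ~s) & (~r <-> r))): α-rule — add (((r | r) <-> ~r) | s), ~(((q | s) -> ~s) & (~r <-> r)).
(((r | r) <-> ~r) | s): β-rule — branch into ((r | r) <-> ~r)  //  s.
  branch 1 (add ((r | r) <-> ~r)):
    ~(((q | s) -> ~s) & (~r <-> r)): β-rule — branch into ~((q | s) -> ~s)  //  ~(~r <-> r).
      branch 1.1 (add ~((q | s) -> ~s)):
        ~((q | s) -> ~s): α-rule — add (q | s), ~~s.
        ((r | r) <-> ~r): β-rule — branch into (r | r), ~r  //  ~(r | r), ~~r.
          branch 1.1.1 (add (r | r), ~r):
            (q | s): β-rule — branch into q  //  s.
              branch 1.1.1.1 (add q):
                (r | r): β-rule — branch into r  //  r.
                  branch 1.1.1.1.1 (add r):
                    × closes — contains both r and ~r.
                  branch 1.1.1.1.2 (add r):
                    × closes — contains both r and ~r.
              branch 1.1.1.2 (add s):
                (r | r): β-rule — branch into r  //  r.
                  branch 1.1.1.2.1 (add r):
                    × closes — contains both r and ~r.
                  branch 1.1.1.2.2 (add r):
                    × closes — contains both r and ~r.
          branch 1.1.2 (add ~(r | r), ~~r):
            ~(r | r): α-rule — add ~r, ~r.
            × closes — contains both r and ~r.
      branch 1.2 (add ~(~r <-> r)):
        ((r | r) <-> ~r): β-rule — branch into (r | r), ~r  //  ~(r | r), ~~r.
          branch 1.2.1 (add (r | r), ~r):
            ~(~r <-> r): β-rule — branch into ~r, ~r  //  ~~r, r.
              branch 1.2.1.1 (add ~r, ~r):
                (r | r): β-rule — branch into r  //  r.
                  branch 1.2.1.1.1 (add r):
                    × closes — contains both r and ~r.
                  branch 1.2.1.1.2 (add r):
                    × closes — contains both r and ~r.
              branch 1.2.1.2 (add ~~r, r):
                × closes — contains both r and ~r.
          branch 1.2.2 (add ~(r | r), ~~r):
            ~(r | r): α-rule — add ~r, ~r.
            × closes — contains both r and ~r.
  branch 2 (add s):
    ~(((q | s) -> ~s) & (~r <-> r)): β-rule — branch into ~((q | s) -> ~s)  //  ~(~r <-> r).
      branch 2.1 (add ~((q | s) -> ~s)):
        ~((q | s) -> ~s): α-rule — add (q | s), ~~s.
        (q | s): β-rule — branch into q  //  s.
          branch 2.1.1 (add q):
            ○ open, literals {q=true, s=true}.
          branch 2.1.2 (add s):
            ○ open, literals {s=true}.
      branch 2.2 (add ~(~r <-> r)):
        ~(~r <-> r): β-rule — branch into ~r, ~r  //  ~~r, r.
          branch 2.2.1 (add ~r, ~r):
            ○ open, literals {r=false, s=true}.
          branch 2.2.2 (add ~~r, r):
            ○ open, literals {r=true, s=true}.
9 branches closed, 4 open.
An open branch gives a countermodel: q=true, s=true (unmentioned atoms arbitrary); under it the original formula is false.

Not valid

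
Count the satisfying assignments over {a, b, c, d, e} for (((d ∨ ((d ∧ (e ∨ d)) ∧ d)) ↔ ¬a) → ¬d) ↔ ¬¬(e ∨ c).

Initial set: {T ((((d ∨ ((d ∧ (e ∨ d)) ∧ d)) ↔ ¬a) → ¬d) ↔ ¬¬(e ∨ c))}.
T ((((d ∨ ((d ∧ (e ∨ d)) ∧ d)) ↔ ¬a) → ¬d) ↔ ¬¬(e ∨ c)): β-rule — branch into T (((d ∨ ((d ∧ (e ∨ d)) ∧ d)) ↔ ¬a) → ¬d), T ¬¬(e ∨ c)  //  F (((d ∨ ((d ∧ (e ∨ d)) ∧ d)) ↔ ¬a) → ¬d), F ¬¬(e ∨ c).
  branch 1 (add T (((d ∨ ((d ∧ (e ∨ d)) ∧ d)) ↔ ¬a) → ¬d), T ¬¬(e ∨ c)):
    T ¬¬(e ∨ c): drop double negation, giving T (e ∨ c).
    T (((d ∨ ((d ∧ (e ∨ d)) ∧ d)) ↔ ¬a) → ¬d): β-rule — branch into F ((d ∨ ((d ∧ (e ∨ d)) ∧ d)) ↔ ¬a)  //  T ¬d.
      branch 1.1 (add F ((d ∨ ((d ∧ (e ∨ d)) ∧ d)) ↔ ¬a)):
        T (e ∨ c): β-rule — branch into T e  //  T c.
          branch 1.1.1 (add T e):
            F ((d ∨ ((d ∧ (e ∨ d)) ∧ d)) ↔ ¬a): β-rule — branch into T (d ∨ ((d ∧ (e ∨ d)) ∧ d)), F ¬a  //  F (d ∨ ((d ∧ (e ∨ d)) ∧ d)), T ¬a.
              branch 1.1.1.1 (add T (d ∨ ((d ∧ (e ∨ d)) ∧ d)), F ¬a):
                T (d ∨ ((d ∧ (e ∨ d)) ∧ d)): β-rule — branch into T d  //  T ((d ∧ (e ∨ d)) ∧ d).
                  branch 1.1.1.1.1 (add T d):
                    ○ open, literals {a=1, d=1, e=1}.
                  branch 1.1.1.1.2 (add T ((d ∧ (e ∨ d)) ∧ d)):
                    T ((d ∧ (e ∨ d)) ∧ d): α-rule — add T (d ∧ (e ∨ d)), T d.
                    T (d ∧ (e ∨ d)): α-rule — add T d, T (e ∨ d).
                    T (e ∨ d): β-rule — branch into T e  //  T d.
                      branch 1.1.1.1.2.1 (add T e):
                        ○ open, literals {a=1, d=1, e=1}.
                      branch 1.1.1.1.2.2 (add T d):
                        ○ open, literals {a=1, d=1, e=1}.
              branch 1.1.1.2 (add F (d ∨ ((d ∧ (e ∨ d)) ∧ d)), T ¬a):
                F (d ∨ ((d ∧ (e ∨ d)) ∧ d)): α-rule — add F d, F ((d ∧ (e ∨ d)) ∧ d).
                F ((d ∧ (e ∨ d)) ∧ d): β-rule — branch into F (d ∧ (e ∨ d))  //  F d.
                  branch 1.1.1.2.1 (add F (d ∧ (e ∨ d))):
                    F (d ∧ (e ∨ d)): β-rule — branch into F d  //  F (e ∨ d).
                      branch 1.1.1.2.1.1 (add F d):
                        ○ open, literals {a=0, d=0, e=1}.
                      branch 1.1.1.2.1.2 (add F (e ∨ d)):
                        F (e ∨ d): α-rule — add F e, F d.
                        × closes — contains both e and ¬e.
                  branch 1.1.1.2.2 (add F d):
                    ○ open, literals {a=0, d=0, e=1}.
          branch 1.1.2 (add T c):
            F ((d ∨ ((d ∧ (e ∨ d)) ∧ d)) ↔ ¬a): β-rule — branch into T (d ∨ ((d ∧ (e ∨ d)) ∧ d)), F ¬a  //  F (d ∨ ((d ∧ (e ∨ d)) ∧ d)), T ¬a.
              branch 1.1.2.1 (add T (d ∨ ((d ∧ (e ∨ d)) ∧ d)), F ¬a):
                T (d ∨ ((d ∧ (e ∨ d)) ∧ d)): β-rule — branch into T d  //  T ((d ∧ (e ∨ d)) ∧ d).
                  branch 1.1.2.1.1 (add T d):
                    ○ open, literals {a=1, c=1, d=1}.
                  branch 1.1.2.1.2 (add T ((d ∧ (e ∨ d)) ∧ d)):
                    T ((d ∧ (e ∨ d)) ∧ d): α-rule — add T (d ∧ (e ∨ d)), T d.
                    T (d ∧ (e ∨ d)): α-rule — add T d, T (e ∨ d).
                    T (e ∨ d): β-rule — branch into T e  //  T d.
                      branch 1.1.2.1.2.1 (add T e):
                        ○ open, literals {a=1, c=1, d=1, e=1}.
                      branch 1.1.2.1.2.2 (add T d):
                        ○ open, literals {a=1, c=1, d=1}.
              branch 1.1.2.2 (add F (d ∨ ((d ∧ (e ∨ d)) ∧ d)), T ¬a):
                F (d ∨ ((d ∧ (e ∨ d)) ∧ d)): α-rule — add F d, F ((d ∧ (e ∨ d)) ∧ d).
                F ((d ∧ (e ∨ d)) ∧ d): β-rule — branch into F (d ∧ (e ∨ d))  //  F d.
                  branch 1.1.2.2.1 (add F (d ∧ (e ∨ d))):
                    F (d ∧ (e ∨ d)): β-rule — branch into F d  //  F (e ∨ d).
                      branch 1.1.2.2.1.1 (add F d):
                        ○ open, literals {a=0, c=1, d=0}.
                      branch 1.1.2.2.1.2 (add F (e ∨ d)):
                        F (e ∨ d): α-rule — add F e, F d.
                        ○ open, literals {a=0, c=1, d=0, e=0}.
                  branch 1.1.2.2.2 (add F d):
                    ○ open, literals {a=0, c=1, d=0}.
      branch 1.2 (add T ¬d):
        T (e ∨ c): β-rule — branch into T e  //  T c.
          branch 1.2.1 (add T e):
            ○ open, literals {d=0, e=1}.
          branch 1.2.2 (add T c):
            ○ open, literals {c=1, d=0}.
  branch 2 (add F (((d ∨ ((d ∧ (e ∨ d)) ∧ d)) ↔ ¬a) → ¬d), F ¬¬(e ∨ c)):
    F (((d ∨ ((d ∧ (e ∨ d)) ∧ d)) ↔ ¬a) → ¬d): α-rule — add T ((d ∨ ((d ∧ (e ∨ d)) ∧ d)) ↔ ¬a), F ¬d.
    F ¬¬(e ∨ c): drop double negation, giving F (e ∨ c).
    F (e ∨ c): α-rule — add F e, F c.
    T ((d ∨ ((d ∧ (e ∨ d)) ∧ d)) ↔ ¬a): β-rule — branch into T (d ∨ ((d ∧ (e ∨ d)) ∧ d)), T ¬a  //  F (d ∨ ((d ∧ (e ∨ d)) ∧ d)), F ¬a.
      branch 2.1 (add T (d ∨ ((d ∧ (e ∨ d)) ∧ d)), T ¬a):
        T (d ∨ ((d ∧ (e ∨ d)) ∧ d)): β-rule — branch into T d  //  T ((d ∧ (e ∨ d)) ∧ d).
          branch 2.1.1 (add T d):
            ○ open, literals {a=0, c=0, d=1, e=0}.
          branch 2.1.2 (add T ((d ∧ (e ∨ d)) ∧ d)):
            T ((d ∧ (e ∨ d)) ∧ d): α-rule — add T (d ∧ (e ∨ d)), T d.
            T (d ∧ (e ∨ d)): α-rule — add T d, T (e ∨ d).
            T (e ∨ d): β-rule — branch into T e  //  T d.
              branch 2.1.2.1 (add T e):
                × closes — contains both e and ¬e.
              branch 2.1.2.2 (add T d):
                ○ open, literals {a=0, c=0, d=1, e=0}.
      branch 2.2 (add F (d ∨ ((d ∧ (e ∨ d)) ∧ d)), F ¬a):
        F (d ∨ ((d ∧ (e ∨ d)) ∧ d)): α-rule — add F d, F ((d ∧ (e ∨ d)) ∧ d).
        × closes — contains both d and ¬d.
3 branches closed, 15 open.
Each open branch fixes some atoms; the unmentioned ones are free. Counting distinct full assignments: branch {a=1, d=1, e=1} (b, c) contributes 4 new; branch {a=1, d=1, e=1} (b, c) contributes 0 new; branch {a=1, d=1, e=1} (b, c) contributes 0 new; branch {a=0, d=0, e=1} (b, c) contributes 4 new; branch {a=0, d=0, e=1} (b, c) contributes 0 new; branch {a=1, c=1, d=1} (b, e) contributes 2 new; branch {a=1, c=1, d=1, e=1} (b) contributes 0 new; branch {a=1, c=1, d=1} (b, e) contributes 0 new; branch {a=0, c=1, d=0} (b, e) contributes 2 new; branch {a=0, c=1, d=0, e=0} (b) contributes 0 new; branch {a=0, c=1, d=0} (b, e) contributes 0 new; branch {d=0, e=1} (a, b, c) contributes 4 new; branch {c=1, d=0} (a, b, e) contributes 2 new; branch {a=0, c=0, d=1, e=0} (b) contributes 2 new; branch {a=0, c=0, d=1, e=0} (b) contributes 0 new. Total: 20.

20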